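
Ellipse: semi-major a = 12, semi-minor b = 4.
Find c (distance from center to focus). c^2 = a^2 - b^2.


c^2 = 12^2 - 4^2 = 144 - 16 = 128
c = sqrt(128) = 11.3137

c = 11.3137


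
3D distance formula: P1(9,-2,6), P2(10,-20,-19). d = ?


dx=1, dy=-18, dz=-25
d = sqrt(1+324+625) = sqrt(950) = 30.8221

30.8221


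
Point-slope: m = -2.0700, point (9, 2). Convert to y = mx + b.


y - 2 = -2.0700(x - 9)
y = -2.0700x + 2 + 2.0700*9
y = -2.0700x + 20.6300

y = -2.0700x + 20.6300


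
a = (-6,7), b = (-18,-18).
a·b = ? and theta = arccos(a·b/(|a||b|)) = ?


a·b = -6*(-18) + 7*(-18) = 108 - 126 = -18
|a| = sqrt(36+49) = 9.2195
|b| = sqrt(324+324) = 25.4558
cos(theta) = -18/(sqrt(85)*sqrt(648)) = -18/sqrt(55080) = -0.076696
theta = arccos(-18/sqrt(55080)) = 94.3987 degrees

a·b = -18, theta = 94.3987 deg


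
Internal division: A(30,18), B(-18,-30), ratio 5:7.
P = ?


Px = (5*(-18) + 7*30)/12 = 120/12 = 10.0000
Py = (5*(-30) + 7*18)/12 = -24/12 = -2.0000

P = (10.0000, -2.0000)


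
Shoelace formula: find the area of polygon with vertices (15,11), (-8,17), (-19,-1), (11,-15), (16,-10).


sum(xi*y_{i+1}) = 15*17 - 8*(-1) - 19*(-15) + 11*(-10) + 16*11 = 614
sum(yi*x_{i+1}) = 11*(-8) + 17*(-19) - 1*11 - 15*16 - 10*15 = -812
Area = |614 + 812|/2 = 1426/2 = 713.0000

713.0000 sq units


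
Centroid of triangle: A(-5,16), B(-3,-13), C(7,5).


Gx = (-5- 3+7)/3 = -1/3 = -0.3333
Gy = (16- 13+5)/3 = 8/3 = 2.6667

G = (-0.3333, 2.6667)


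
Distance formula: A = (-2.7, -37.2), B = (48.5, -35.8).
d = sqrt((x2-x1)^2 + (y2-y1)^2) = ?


dx = 48.5 + 2.7 = 51.2
dy = -35.8 + 37.2 = 1.4
d = sqrt(2621.44 + 1.96) = sqrt(2623.4) = 51.2191

51.2191


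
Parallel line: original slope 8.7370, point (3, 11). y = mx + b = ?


Parallel lines have equal slopes.
m2 = 8.7370
b2 = 11 - 8.7370*3 = -15.2110

y = 8.7370x - 15.2110


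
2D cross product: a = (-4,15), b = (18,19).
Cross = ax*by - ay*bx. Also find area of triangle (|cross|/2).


cross = -4*19 - 15*18 = -76 - 270 = -346
Triangle area = |-346|/2 = 346/2 = 173.0000

cross = -346, triangle area = 173.0000


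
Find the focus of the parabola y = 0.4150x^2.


a = 0.4150
4a = 1.6600
focus = (0, 1/1.6600) = (0, 0.6024)

Focus = (0, 0.6024)


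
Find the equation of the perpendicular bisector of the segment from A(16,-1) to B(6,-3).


Midpoint = (11, -2)
Slope of AB = dy/dx = -2/(-10) = 0.2000
Perp slope = -dx/dy = -10/2 = -5.0000
b = My - (perp slope)*Mx = -2 + (-10*11)/(-2) = -2 + 55.0000 = 53.0000

y = -5.0000x + 53.0000


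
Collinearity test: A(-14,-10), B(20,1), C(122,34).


-14*(1-34) + 20*(34+ 10) + 122*(-10-1)
= 462 + 880 - 1342 = 0

Yes, collinear (determinant = 0)


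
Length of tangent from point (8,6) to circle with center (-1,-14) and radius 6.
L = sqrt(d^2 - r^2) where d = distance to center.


d = sqrt((8+ 1)^2 + (6+ 14)^2) = sqrt(81+400) = 21.9317
L = sqrt(481.0000 - 36) = sqrt(445.0000) = 21.0950

21.0950


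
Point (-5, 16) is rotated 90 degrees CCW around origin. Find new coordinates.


cos(90) = 0, sin(90) = 1
x' = -5*0 - 16*1 = -16
y' = -5*1 + 16*0 = -5

(-16, -5)


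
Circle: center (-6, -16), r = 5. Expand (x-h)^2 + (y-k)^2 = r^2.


(x+ 6)^2 + (y+ 16)^2 = 5^2
D = -2h = 12, E = -2k = 32
F = h^2+k^2-r^2 = 36+256-25 = 267

x^2 + y^2 + 12x + 32y + 267 = 0


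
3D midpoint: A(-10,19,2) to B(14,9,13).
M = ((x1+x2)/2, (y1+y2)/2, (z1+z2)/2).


Mx = (-10+14)/2 = 2.0000
My = (19+9)/2 = 14.0000
Mz = (2+13)/2 = 7.5000

M = (2.0000, 14.0000, 7.5000)


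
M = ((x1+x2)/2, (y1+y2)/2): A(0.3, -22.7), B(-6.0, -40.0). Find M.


Mx = (0.3 - 6.0)/2 = -5.7/2 = -2.8500
My = (-22.7 - 40.0)/2 = -62.7/2 = -31.3500

(-2.8500, -31.3500)


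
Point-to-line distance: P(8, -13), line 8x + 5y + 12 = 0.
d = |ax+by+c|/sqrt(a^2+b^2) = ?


|8*8 + 5*(-13) + 12| = |11| = 11
sqrt(64 + 25) = sqrt(89) = 9.4340
d = 11/sqrt(89) = 1.1660

1.1660


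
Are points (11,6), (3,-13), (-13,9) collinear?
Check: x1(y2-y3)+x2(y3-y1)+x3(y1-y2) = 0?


11*(-13-9) + 3*(9-6) - 13*(6+ 13)
= -242 + 9 - 247 = -480

No, not collinear (determinant = -480)


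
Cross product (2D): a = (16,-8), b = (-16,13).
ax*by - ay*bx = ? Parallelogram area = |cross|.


cross = 16*13 + 8*(-16) = 208 - 128 = 80
Parallelogram area = |80| = 80

cross = 80, parallelogram area = 80


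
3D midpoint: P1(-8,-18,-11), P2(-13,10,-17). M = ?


Mx = (-8- 13)/2 = -10.5000
My = (-18+10)/2 = -4.0000
Mz = (-11- 17)/2 = -14.0000

M = (-10.5000, -4.0000, -14.0000)


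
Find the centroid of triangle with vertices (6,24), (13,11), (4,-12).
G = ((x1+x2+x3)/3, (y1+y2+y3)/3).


Gx = (6+13+4)/3 = 23/3 = 7.6667
Gy = (24+11- 12)/3 = 23/3 = 7.6667

G = (7.6667, 7.6667)


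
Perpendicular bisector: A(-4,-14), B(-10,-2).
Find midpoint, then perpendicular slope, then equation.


Midpoint = (-7, -8)
Slope of AB = dy/dx = 12/(-6) = -2.0000
Perp slope = -dx/dy = 6/12 = 0.5000
b = My - (perp slope)*Mx = -8 + (-6*(-7))/12 = -8 + 3.5000 = -4.5000

y = 0.5000x - 4.5000


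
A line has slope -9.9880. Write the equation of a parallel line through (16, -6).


Parallel lines have equal slopes.
m2 = -9.9880
b2 = -6 + 9.9880*16 = 153.8080

y = -9.9880x + 153.8080


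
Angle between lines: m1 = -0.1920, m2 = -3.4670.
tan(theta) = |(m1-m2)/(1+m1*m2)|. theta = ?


m1-m2 = 3.275
1+m1*m2 = 1.665664
tan(theta) = |3.275/1.665664| = 1.966183
theta = arctan(|3.275/1.665664|) = 63.0421 degrees (acute angle)

63.0421 degrees


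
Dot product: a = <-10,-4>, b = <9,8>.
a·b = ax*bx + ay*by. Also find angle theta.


a·b = -10*9 - 4*8 = -90 - 32 = -122
|a| = sqrt(100+16) = 10.7703
|b| = sqrt(81+64) = 12.0416
cos(theta) = -122/(sqrt(116)*sqrt(145)) = -122/sqrt(16820) = -0.940691
theta = arccos(-122/sqrt(16820)) = 160.1679 degrees

a·b = -122, theta = 160.1679 deg


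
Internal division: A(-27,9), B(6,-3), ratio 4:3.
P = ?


Px = (4*6 + 3*(-27))/7 = -57/7 = -8.1429
Py = (4*(-3) + 3*9)/7 = 15/7 = 2.1429

P = (-8.1429, 2.1429)


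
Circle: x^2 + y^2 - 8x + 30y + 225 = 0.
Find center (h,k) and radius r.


h = -D/2 = 8/2 = 4
k = -E/2 = -30/2 = -15
r^2 = h^2 + k^2 - F = 16 + 225 - 225 = 16
r = 4

Center (4, -15), radius = 4


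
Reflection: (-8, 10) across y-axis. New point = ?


Reflection rule for y-axis: (-x, y)
(-8, 10) -> (8, 10)

(8, 10)


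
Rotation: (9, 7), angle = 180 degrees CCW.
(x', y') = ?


cos(180) = -1, sin(180) = 0
x' = 9*(-1) - 7*0 = -9
y' = 9*0 + 7*(-1) = -7

(-9, -7)


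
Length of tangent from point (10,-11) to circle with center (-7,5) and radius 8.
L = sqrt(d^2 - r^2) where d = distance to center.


d = sqrt((10+ 7)^2 + (-11-5)^2) = sqrt(289+256) = 23.3452
L = sqrt(545.0000 - 64) = sqrt(481.0000) = 21.9317

21.9317


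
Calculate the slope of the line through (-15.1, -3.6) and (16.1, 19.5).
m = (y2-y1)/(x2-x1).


dy = 19.5 + 3.6 = 23.1
dx = 16.1 + 15.1 = 31.2
m = 23.1/31.2 = 0.7404

m = 0.7404


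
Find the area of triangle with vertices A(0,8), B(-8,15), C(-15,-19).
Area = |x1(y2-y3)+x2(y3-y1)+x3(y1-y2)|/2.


0*(15+ 19) = 0
-8*(-19-8) = 216
-15*(8-15) = 105
sum = 321
Area = |321|/2 = 160.5000

160.5000 sq units


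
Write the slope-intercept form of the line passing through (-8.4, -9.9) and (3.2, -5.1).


m = (4.8)/(11.6) = 0.4138
b = y1 - m*x1 = -9.9 - (4.8*(-8.4))/(11.6) = -9.9 + 3.4759 = -6.4241

y = 0.4138x - 6.4241


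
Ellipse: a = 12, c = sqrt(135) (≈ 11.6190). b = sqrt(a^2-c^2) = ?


b^2 = 12^2 - (sqrt(135))^2 = 144 - 135 = 9
b = sqrt(9) = 3

b = 3


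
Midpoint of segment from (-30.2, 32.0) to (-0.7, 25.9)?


Mx = (-30.2 - 0.7)/2 = -30.9/2 = -15.4500
My = (32.0 + 25.9)/2 = 57.9/2 = 28.9500

(-15.4500, 28.9500)


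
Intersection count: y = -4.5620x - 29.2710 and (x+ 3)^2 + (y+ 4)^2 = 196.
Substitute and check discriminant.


Substitute y = -4.5620x - 29.2710: (x+ 3)^2 + (-4.5620x- 29.2710+ 4)^2 = 196
Expand to Ax^2 + Bx + C = 0, where b-k = -25.271
A = 1+m^2 = 21.811844
B = 2(m(b-k) - h) = 2(-4.5620*(-25.271) + 3) = 236.572604
C = h^2 + (b-k)^2 - r^2 = 9 + 638.623441 - 196 = 451.623441
disc = B^2-4AC = 55966.5970 - 39402.9602 = 16563.6368
disc > 0

2 intersection points


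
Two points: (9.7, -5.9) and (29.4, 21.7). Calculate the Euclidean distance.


dx = 29.4 - 9.7 = 19.7
dy = 21.7 + 5.9 = 27.6
d = sqrt(388.09 + 761.76) = sqrt(1149.85) = 33.9094

33.9094


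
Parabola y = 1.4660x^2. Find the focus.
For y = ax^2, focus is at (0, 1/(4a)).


a = 1.4660
4a = 5.8640
focus = (0, 1/5.8640) = (0, 0.1705)

Focus = (0, 0.1705)


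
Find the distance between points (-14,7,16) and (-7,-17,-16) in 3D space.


dx=7, dy=-24, dz=-32
d = sqrt(49+576+1024) = sqrt(1649) = 40.6079

40.6079


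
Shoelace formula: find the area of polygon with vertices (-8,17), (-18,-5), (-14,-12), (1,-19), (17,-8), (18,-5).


sum(xi*y_{i+1}) = -8*(-5) - 18*(-12) - 14*(-19) + 1*(-8) + 17*(-5) + 18*17 = 735
sum(yi*x_{i+1}) = 17*(-18) - 5*(-14) - 12*1 - 19*17 - 8*18 - 5*(-8) = -675
Area = |735 + 675|/2 = 1410/2 = 705.0000

705.0000 sq units


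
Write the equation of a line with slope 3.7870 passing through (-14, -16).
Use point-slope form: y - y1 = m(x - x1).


y + 16 = 3.7870(x + 14)
y = 3.7870x - 16 - 3.7870*(-14)
y = 3.7870x + 37.0180

y = 3.7870x + 37.0180


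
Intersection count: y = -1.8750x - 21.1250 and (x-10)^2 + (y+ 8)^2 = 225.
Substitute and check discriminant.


Substitute y = -1.8750x - 21.1250: (x-10)^2 + (-1.8750x- 21.1250+ 8)^2 = 225
Expand to Ax^2 + Bx + C = 0, where b-k = -13.125
A = 1+m^2 = 4.515625
B = 2(m(b-k) - h) = 2(-1.8750*(-13.125) - 10) = 29.21875
C = h^2 + (b-k)^2 - r^2 = 100 + 172.265625 - 225 = 47.265625
disc = B^2-4AC = 853.7354 - 853.7354 = 0
disc = 0

1 intersection point (tangent)


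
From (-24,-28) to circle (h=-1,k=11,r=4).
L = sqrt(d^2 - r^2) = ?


d = sqrt((-24+ 1)^2 + (-28-11)^2) = sqrt(529+1521) = 45.2769
L = sqrt(2050.0000 - 16) = sqrt(2034.0000) = 45.0999

45.0999


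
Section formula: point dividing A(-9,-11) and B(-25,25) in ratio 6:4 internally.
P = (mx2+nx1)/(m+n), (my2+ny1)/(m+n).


Px = (6*(-25) + 4*(-9))/10 = -186/10 = -18.6000
Py = (6*25 + 4*(-11))/10 = 106/10 = 10.6000

P = (-18.6000, 10.6000)


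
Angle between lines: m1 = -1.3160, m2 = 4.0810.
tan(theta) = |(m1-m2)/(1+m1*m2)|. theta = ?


m1-m2 = -5.397
1+m1*m2 = -4.370596
tan(theta) = |-5.397/(-4.370596)| = 1.234843
theta = arctan(|-5.397/(-4.370596)|) = 50.9988 degrees (acute angle)

50.9988 degrees


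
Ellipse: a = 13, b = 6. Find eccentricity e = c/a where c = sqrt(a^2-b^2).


c = sqrt(169-36) = sqrt(133) = 11.5326
e = c/a = sqrt(133)/13 = 0.8871

e = 0.8871


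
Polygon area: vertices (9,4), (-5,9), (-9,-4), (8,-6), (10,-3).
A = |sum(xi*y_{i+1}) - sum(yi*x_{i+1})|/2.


sum(xi*y_{i+1}) = 9*9 - 5*(-4) - 9*(-6) + 8*(-3) + 10*4 = 171
sum(yi*x_{i+1}) = 4*(-5) + 9*(-9) - 4*8 - 6*10 - 3*9 = -220
Area = |171 + 220|/2 = 391/2 = 195.5000

195.5000 sq units


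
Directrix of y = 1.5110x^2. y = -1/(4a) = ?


a = 1.5110
1/(4a) = 0.1655
directrix: y = -0.1655 = -0.1655

y = -0.1655


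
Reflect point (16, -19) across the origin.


Reflection rule for origin: (-x, -y)
(16, -19) -> (-16, 19)

(-16, 19)


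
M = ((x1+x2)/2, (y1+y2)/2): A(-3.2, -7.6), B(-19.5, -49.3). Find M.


Mx = (-3.2 - 19.5)/2 = -22.7/2 = -11.3500
My = (-7.6 - 49.3)/2 = -56.9/2 = -28.4500

(-11.3500, -28.4500)


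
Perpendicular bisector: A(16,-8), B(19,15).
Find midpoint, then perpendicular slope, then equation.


Midpoint = (17.5, 3.5)
Slope of AB = dy/dx = 23/3 = 7.6667
Perp slope = -dx/dy = -3/23 = -0.1304
b = My - (perp slope)*Mx = 3.5 + (3*17.5)/23 = 3.5 + 2.2826 = 5.7826

y = -0.1304x + 5.7826


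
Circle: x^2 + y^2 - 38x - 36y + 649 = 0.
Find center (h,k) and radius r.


h = -D/2 = 38/2 = 19
k = -E/2 = 36/2 = 18
r^2 = h^2 + k^2 - F = 361 + 324 - 649 = 36
r = 6

Center (19, 18), radius = 6


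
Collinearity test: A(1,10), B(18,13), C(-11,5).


1*(13-5) + 18*(5-10) - 11*(10-13)
= 8 - 90 + 33 = -49

No, not collinear (determinant = -49)


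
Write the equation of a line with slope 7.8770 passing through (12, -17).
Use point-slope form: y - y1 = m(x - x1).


y + 17 = 7.8770(x - 12)
y = 7.8770x - 17 - 7.8770*12
y = 7.8770x - 111.5240

y = 7.8770x - 111.5240


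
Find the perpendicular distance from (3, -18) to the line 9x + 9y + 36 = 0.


|9*3 + 9*(-18) + 36| = |-99| = 99
sqrt(81 + 81) = sqrt(162) = 12.7279
d = 99/sqrt(162) = 7.7782

7.7782


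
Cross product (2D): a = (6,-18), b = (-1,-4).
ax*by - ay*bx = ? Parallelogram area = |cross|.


cross = 6*(-4) + 18*(-1) = -24 - 18 = -42
Parallelogram area = |-42| = 42

cross = -42, parallelogram area = 42


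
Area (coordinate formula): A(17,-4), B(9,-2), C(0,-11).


17*(-2+ 11) = 153
9*(-11+ 4) = -63
0*(-4+ 2) = 0
sum = 90
Area = |90|/2 = 45.0000

45.0000 sq units


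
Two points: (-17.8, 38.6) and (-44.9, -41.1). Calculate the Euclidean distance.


dx = -44.9 + 17.8 = -27.1
dy = -41.1 - 38.6 = -79.7
d = sqrt(734.41 + 6352.09) = sqrt(7086.5) = 84.1814

84.1814


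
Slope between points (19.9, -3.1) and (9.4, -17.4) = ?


dy = -17.4 + 3.1 = -14.3
dx = 9.4 - 19.9 = -10.5
m = -14.3/(-10.5) = 1.3619

m = 1.3619


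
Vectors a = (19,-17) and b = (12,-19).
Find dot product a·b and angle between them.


a·b = 19*12 - 17*(-19) = 228 + 323 = 551
|a| = sqrt(361+289) = 25.4951
|b| = sqrt(144+361) = 22.4722
cos(theta) = 551/(sqrt(650)*sqrt(505)) = 551/sqrt(328250) = 0.961721
theta = arccos(551/sqrt(328250)) = 15.9042 degrees

a·b = 551, theta = 15.9042 deg


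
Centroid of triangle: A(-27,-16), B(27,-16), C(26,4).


Gx = (-27+27+26)/3 = 26/3 = 8.6667
Gy = (-16- 16+4)/3 = -28/3 = -9.3333

G = (8.6667, -9.3333)


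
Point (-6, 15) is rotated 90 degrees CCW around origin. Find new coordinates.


cos(90) = 0, sin(90) = 1
x' = -6*0 - 15*1 = -15
y' = -6*1 + 15*0 = -6

(-15, -6)


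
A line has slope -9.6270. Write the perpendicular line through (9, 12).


Perpendicular slope = -1/m1 = -1/(-9.6270) = 0.1039
b2 = y0 - m2*x0 = 12 + 9/(-9.6270) = 12 - 0.9349 = 11.0651

y = 0.1039x + 11.0651


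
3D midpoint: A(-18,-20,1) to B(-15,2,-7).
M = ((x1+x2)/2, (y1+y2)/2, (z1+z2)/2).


Mx = (-18- 15)/2 = -16.5000
My = (-20+2)/2 = -9.0000
Mz = (1- 7)/2 = -3.0000

M = (-16.5000, -9.0000, -3.0000)


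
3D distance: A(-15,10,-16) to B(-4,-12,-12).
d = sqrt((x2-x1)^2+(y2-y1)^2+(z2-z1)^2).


dx=11, dy=-22, dz=4
d = sqrt(121+484+16) = sqrt(621) = 24.9199

24.9199


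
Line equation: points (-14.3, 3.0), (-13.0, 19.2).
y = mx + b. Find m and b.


m = (16.2)/(1.3) = 12.4615
b = y1 - m*x1 = 3.0 - (16.2*(-14.3))/(1.3) = 3.0 + 178.2000 = 181.2000

y = 12.4615x + 181.2000


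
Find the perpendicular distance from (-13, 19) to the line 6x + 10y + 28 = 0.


|6*(-13) + 10*19 + 28| = |140| = 140
sqrt(36 + 100) = sqrt(136) = 11.6619
d = 140/sqrt(136) = 12.0049

12.0049


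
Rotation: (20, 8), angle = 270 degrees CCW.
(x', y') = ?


cos(270) = 0, sin(270) = -1
x' = 20*0 - 8*(-1) = 8
y' = 20*(-1) + 8*0 = -20

(8, -20)


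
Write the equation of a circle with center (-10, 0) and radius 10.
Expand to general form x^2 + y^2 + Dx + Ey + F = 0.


(x+ 10)^2 + (y-0)^2 = 10^2
D = -2h = 20, E = -2k = 0
F = h^2+k^2-r^2 = 100+0-100 = 0

x^2 + y^2 + 20x = 0


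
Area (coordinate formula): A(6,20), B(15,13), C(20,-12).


6*(13+ 12) = 150
15*(-12-20) = -480
20*(20-13) = 140
sum = -190
Area = |-190|/2 = 95.0000

95.0000 sq units


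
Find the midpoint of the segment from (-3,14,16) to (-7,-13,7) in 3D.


Mx = (-3- 7)/2 = -5.0000
My = (14- 13)/2 = 0.5000
Mz = (16+7)/2 = 11.5000

M = (-5.0000, 0.5000, 11.5000)


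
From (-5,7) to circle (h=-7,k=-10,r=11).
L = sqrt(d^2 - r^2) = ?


d = sqrt((-5+ 7)^2 + (7+ 10)^2) = sqrt(4+289) = 17.1172
L = sqrt(293.0000 - 121) = sqrt(172.0000) = 13.1149

13.1149


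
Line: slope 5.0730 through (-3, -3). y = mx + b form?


y + 3 = 5.0730(x + 3)
y = 5.0730x - 3 - 5.0730*(-3)
y = 5.0730x + 12.2190

y = 5.0730x + 12.2190


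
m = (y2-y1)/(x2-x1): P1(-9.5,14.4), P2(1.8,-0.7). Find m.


dy = -0.7 - 14.4 = -15.1
dx = 1.8 + 9.5 = 11.3
m = -15.1/11.3 = -1.3363

m = -1.3363


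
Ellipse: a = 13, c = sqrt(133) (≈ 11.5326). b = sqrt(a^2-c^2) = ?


b^2 = 13^2 - (sqrt(133))^2 = 169 - 133 = 36
b = sqrt(36) = 6

b = 6


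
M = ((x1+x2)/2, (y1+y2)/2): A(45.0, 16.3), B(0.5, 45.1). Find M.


Mx = (45.0 + 0.5)/2 = 45.5/2 = 22.7500
My = (16.3 + 45.1)/2 = 61.4/2 = 30.7000

(22.7500, 30.7000)


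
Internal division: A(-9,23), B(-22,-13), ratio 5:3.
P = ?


Px = (5*(-22) + 3*(-9))/8 = -137/8 = -17.1250
Py = (5*(-13) + 3*23)/8 = 4/8 = 0.5000

P = (-17.1250, 0.5000)


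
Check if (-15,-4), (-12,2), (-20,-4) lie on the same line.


-15*(2+ 4) - 12*(-4+ 4) - 20*(-4-2)
= -90 + 0 + 120 = 30

No, not collinear (determinant = 30)


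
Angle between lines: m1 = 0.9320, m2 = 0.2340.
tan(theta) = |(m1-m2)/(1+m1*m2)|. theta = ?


m1-m2 = 0.698
1+m1*m2 = 1.218088
tan(theta) = |0.698/1.218088| = 0.573029
theta = arctan(|0.698/1.218088|) = 29.8140 degrees (acute angle)

29.8140 degrees


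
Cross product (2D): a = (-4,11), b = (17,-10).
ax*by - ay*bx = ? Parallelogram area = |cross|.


cross = -4*(-10) - 11*17 = 40 - 187 = -147
Parallelogram area = |-147| = 147

cross = -147, parallelogram area = 147


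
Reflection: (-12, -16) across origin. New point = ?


Reflection rule for origin: (-x, -y)
(-12, -16) -> (12, 16)

(12, 16)


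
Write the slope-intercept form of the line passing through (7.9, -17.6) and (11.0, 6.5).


m = (24.1)/(3.1) = 7.7742
b = y1 - m*x1 = -17.6 - (24.1*7.9)/(3.1) = -17.6 - 61.4161 = -79.0161

y = 7.7742x - 79.0161


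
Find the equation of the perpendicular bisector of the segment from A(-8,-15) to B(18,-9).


Midpoint = (5, -12)
Slope of AB = dy/dx = 6/26 = 0.2308
Perp slope = -dx/dy = -26/6 = -4.3333
b = My - (perp slope)*Mx = -12 + (26*5)/6 = -12 + 21.6667 = 9.6667

y = -4.3333x + 9.6667


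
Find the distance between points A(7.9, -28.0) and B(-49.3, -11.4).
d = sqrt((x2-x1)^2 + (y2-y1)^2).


dx = -49.3 - 7.9 = -57.2
dy = -11.4 + 28.0 = 16.6
d = sqrt(3271.84 + 275.56) = sqrt(3547.4) = 59.5601

59.5601


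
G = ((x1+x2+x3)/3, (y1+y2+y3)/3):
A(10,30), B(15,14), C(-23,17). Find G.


Gx = (10+15- 23)/3 = 2/3 = 0.6667
Gy = (30+14+17)/3 = 61/3 = 20.3333

G = (0.6667, 20.3333)


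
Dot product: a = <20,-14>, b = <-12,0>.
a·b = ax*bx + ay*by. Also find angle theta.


a·b = 20*(-12) - 14*0 = -240 + 0 = -240
|a| = sqrt(400+196) = 24.4131
|b| = sqrt(144+0) = 12.0000
cos(theta) = -240/(sqrt(596)*sqrt(144)) = -240/sqrt(85824) = -0.819232
theta = arccos(-240/sqrt(85824)) = 145.0080 degrees

a·b = -240, theta = 145.0080 deg


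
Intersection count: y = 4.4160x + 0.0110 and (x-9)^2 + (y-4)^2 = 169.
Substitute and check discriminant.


Substitute y = 4.4160x + 0.0110: (x-9)^2 + (4.4160x+0.0110-4)^2 = 169
Expand to Ax^2 + Bx + C = 0, where b-k = -3.989
A = 1+m^2 = 20.501056
B = 2(m(b-k) - h) = 2(4.4160*(-3.989) - 9) = -53.230848
C = h^2 + (b-k)^2 - r^2 = 81 + 15.912121 - 169 = -72.087879
disc = B^2-4AC = 2833.5232 + 5911.5106 = 8745.0338
disc > 0

2 intersection points


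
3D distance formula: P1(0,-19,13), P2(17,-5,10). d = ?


dx=17, dy=14, dz=-3
d = sqrt(289+196+9) = sqrt(494) = 22.2261

22.2261


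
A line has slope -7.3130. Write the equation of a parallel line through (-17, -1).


Parallel lines have equal slopes.
m2 = -7.3130
b2 = -1 + 7.3130*(-17) = -125.3210

y = -7.3130x - 125.3210


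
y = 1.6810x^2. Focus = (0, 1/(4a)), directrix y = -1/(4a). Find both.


a = 1.6810
1/(4a) = 0.1487
Focus = (0, 0.1487)
Directrix: y = -0.1487

Focus = (0, 0.1487), Directrix: y = -0.1487


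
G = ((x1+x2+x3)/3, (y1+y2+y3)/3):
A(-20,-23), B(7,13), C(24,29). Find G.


Gx = (-20+7+24)/3 = 11/3 = 3.6667
Gy = (-23+13+29)/3 = 19/3 = 6.3333

G = (3.6667, 6.3333)


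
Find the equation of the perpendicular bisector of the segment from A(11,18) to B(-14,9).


Midpoint = (-1.5, 13.5)
Slope of AB = dy/dx = -9/(-25) = 0.3600
Perp slope = -dx/dy = -25/9 = -2.7778
b = My - (perp slope)*Mx = 13.5 + (-25*(-1.5))/(-9) = 13.5 - 4.1667 = 9.3333

y = -2.7778x + 9.3333


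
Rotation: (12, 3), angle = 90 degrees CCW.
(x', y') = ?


cos(90) = 0, sin(90) = 1
x' = 12*0 - 3*1 = -3
y' = 12*1 + 3*0 = 12

(-3, 12)


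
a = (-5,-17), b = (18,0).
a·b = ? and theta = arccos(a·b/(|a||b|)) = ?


a·b = -5*18 - 17*0 = -90 + 0 = -90
|a| = sqrt(25+289) = 17.7200
|b| = sqrt(324+0) = 18.0000
cos(theta) = -90/(sqrt(314)*sqrt(324)) = -90/sqrt(101736) = -0.282166
theta = arccos(-90/sqrt(101736)) = 106.3895 degrees

a·b = -90, theta = 106.3895 deg


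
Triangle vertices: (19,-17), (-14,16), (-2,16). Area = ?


19*(16-16) = 0
-14*(16+ 17) = -462
-2*(-17-16) = 66
sum = -396
Area = |-396|/2 = 198.0000

198.0000 sq units


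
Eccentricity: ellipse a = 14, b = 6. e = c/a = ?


c = sqrt(196-36) = sqrt(160) = 12.6491
e = c/a = sqrt(160)/14 = 0.9035

e = 0.9035


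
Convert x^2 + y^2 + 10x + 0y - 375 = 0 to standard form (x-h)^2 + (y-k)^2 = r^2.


h = -D/2 = -10/2 = -5
k = -E/2 = 0/2 = 0
r^2 = h^2 + k^2 - F = 25 + 0 + 375 = 400
r = 20

Center (-5, 0), radius = 20


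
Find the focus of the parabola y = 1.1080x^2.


a = 1.1080
4a = 4.4320
focus = (0, 1/4.4320) = (0, 0.2256)

Focus = (0, 0.2256)


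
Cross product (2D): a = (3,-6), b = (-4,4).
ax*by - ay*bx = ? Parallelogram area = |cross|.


cross = 3*4 + 6*(-4) = 12 - 24 = -12
Parallelogram area = |-12| = 12

cross = -12, parallelogram area = 12


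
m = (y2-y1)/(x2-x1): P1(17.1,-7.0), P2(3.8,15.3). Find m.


dy = 15.3 + 7.0 = 22.3
dx = 3.8 - 17.1 = -13.3
m = 22.3/(-13.3) = -1.6767

m = -1.6767


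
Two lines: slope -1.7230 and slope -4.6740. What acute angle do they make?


m1-m2 = 2.951
1+m1*m2 = 9.053302
tan(theta) = |2.951/9.053302| = 0.325958
theta = arctan(|2.951/9.053302|) = 18.0538 degrees (acute angle)

18.0538 degrees


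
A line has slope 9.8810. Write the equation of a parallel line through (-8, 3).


Parallel lines have equal slopes.
m2 = 9.8810
b2 = 3 - 9.8810*(-8) = 82.0480

y = 9.8810x + 82.0480


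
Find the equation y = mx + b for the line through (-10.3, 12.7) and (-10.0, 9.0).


m = (-3.7)/(0.3) = -12.3333
b = y1 - m*x1 = 12.7 - (-3.7*(-10.3))/(0.3) = 12.7 - 127.0333 = -114.3333

y = -12.3333x - 114.3333


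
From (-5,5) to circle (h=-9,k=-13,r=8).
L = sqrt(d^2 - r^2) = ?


d = sqrt((-5+ 9)^2 + (5+ 13)^2) = sqrt(16+324) = 18.4391
L = sqrt(340.0000 - 64) = sqrt(276.0000) = 16.6132

16.6132


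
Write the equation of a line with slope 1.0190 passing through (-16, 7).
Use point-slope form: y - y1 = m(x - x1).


y - 7 = 1.0190(x + 16)
y = 1.0190x + 7 - 1.0190*(-16)
y = 1.0190x + 23.3040

y = 1.0190x + 23.3040


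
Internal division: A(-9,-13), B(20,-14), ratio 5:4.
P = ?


Px = (5*20 + 4*(-9))/9 = 64/9 = 7.1111
Py = (5*(-14) + 4*(-13))/9 = -122/9 = -13.5556

P = (7.1111, -13.5556)


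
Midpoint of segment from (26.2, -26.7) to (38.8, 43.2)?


Mx = (26.2 + 38.8)/2 = 65.0/2 = 32.5000
My = (-26.7 + 43.2)/2 = 16.5/2 = 8.2500

(32.5000, 8.2500)


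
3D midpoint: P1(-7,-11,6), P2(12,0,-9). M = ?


Mx = (-7+12)/2 = 2.5000
My = (-11+0)/2 = -5.5000
Mz = (6- 9)/2 = -1.5000

M = (2.5000, -5.5000, -1.5000)


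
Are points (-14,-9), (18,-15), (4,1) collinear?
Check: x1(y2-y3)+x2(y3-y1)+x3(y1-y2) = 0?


-14*(-15-1) + 18*(1+ 9) + 4*(-9+ 15)
= 224 + 180 + 24 = 428

No, not collinear (determinant = 428)


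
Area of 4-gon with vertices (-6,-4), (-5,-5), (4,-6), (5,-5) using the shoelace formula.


sum(xi*y_{i+1}) = -6*(-5) - 5*(-6) + 4*(-5) + 5*(-4) = 20
sum(yi*x_{i+1}) = -4*(-5) - 5*4 - 6*5 - 5*(-6) = 0
Area = |20 - 0|/2 = 20/2 = 10.0000

10.0000 sq units


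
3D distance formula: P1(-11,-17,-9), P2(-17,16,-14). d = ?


dx=-6, dy=33, dz=-5
d = sqrt(36+1089+25) = sqrt(1150) = 33.9116

33.9116


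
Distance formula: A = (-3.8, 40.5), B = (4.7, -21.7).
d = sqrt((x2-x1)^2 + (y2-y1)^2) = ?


dx = 4.7 + 3.8 = 8.5
dy = -21.7 - 40.5 = -62.2
d = sqrt(72.25 + 3868.84) = sqrt(3941.09) = 62.7781

62.7781


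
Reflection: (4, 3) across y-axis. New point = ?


Reflection rule for y-axis: (-x, y)
(4, 3) -> (-4, 3)

(-4, 3)


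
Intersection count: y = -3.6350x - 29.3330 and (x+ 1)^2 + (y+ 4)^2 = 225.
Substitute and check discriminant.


Substitute y = -3.6350x - 29.3330: (x+ 1)^2 + (-3.6350x- 29.3330+ 4)^2 = 225
Expand to Ax^2 + Bx + C = 0, where b-k = -25.333
A = 1+m^2 = 14.213225
B = 2(m(b-k) - h) = 2(-3.6350*(-25.333) + 1) = 186.17091
C = h^2 + (b-k)^2 - r^2 = 1 + 641.760889 - 225 = 417.760889
disc = B^2-4AC = 34659.6077 - 23750.9180 = 10908.6897
disc > 0

2 intersection points


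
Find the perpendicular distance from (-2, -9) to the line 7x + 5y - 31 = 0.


|7*(-2) + 5*(-9) - 31| = |-90| = 90
sqrt(49 + 25) = sqrt(74) = 8.6023
d = 90/sqrt(74) = 10.4623

10.4623


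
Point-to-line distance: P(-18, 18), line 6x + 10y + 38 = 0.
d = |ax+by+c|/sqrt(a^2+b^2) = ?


|6*(-18) + 10*18 + 38| = |110| = 110
sqrt(36 + 100) = sqrt(136) = 11.6619
d = 110/sqrt(136) = 9.4324

9.4324


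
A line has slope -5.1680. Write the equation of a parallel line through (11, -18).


Parallel lines have equal slopes.
m2 = -5.1680
b2 = -18 + 5.1680*11 = 38.8480

y = -5.1680x + 38.8480


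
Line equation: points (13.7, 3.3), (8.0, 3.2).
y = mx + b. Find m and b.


m = (-0.1)/(-5.7) = 0.0175
b = y1 - m*x1 = 3.3 - (-0.1*13.7)/(-5.7) = 3.3 - 0.2404 = 3.0596

y = 0.0175x + 3.0596


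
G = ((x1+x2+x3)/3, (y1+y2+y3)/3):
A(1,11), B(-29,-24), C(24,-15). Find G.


Gx = (1- 29+24)/3 = -4/3 = -1.3333
Gy = (11- 24- 15)/3 = -28/3 = -9.3333

G = (-1.3333, -9.3333)


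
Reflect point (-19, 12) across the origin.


Reflection rule for origin: (-x, -y)
(-19, 12) -> (19, -12)

(19, -12)


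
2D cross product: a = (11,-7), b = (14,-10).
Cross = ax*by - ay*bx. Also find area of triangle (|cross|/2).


cross = 11*(-10) + 7*14 = -110 + 98 = -12
Triangle area = |-12|/2 = 12/2 = 6.0000

cross = -12, triangle area = 6.0000


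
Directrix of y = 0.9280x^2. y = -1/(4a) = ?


a = 0.9280
1/(4a) = 0.2694
directrix: y = -0.2694 = -0.2694

y = -0.2694


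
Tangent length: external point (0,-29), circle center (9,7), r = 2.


d = sqrt((0-9)^2 + (-29-7)^2) = sqrt(81+1296) = 37.1080
L = sqrt(1377.0000 - 4) = sqrt(1373.0000) = 37.0540

37.0540


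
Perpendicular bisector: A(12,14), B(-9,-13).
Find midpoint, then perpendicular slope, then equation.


Midpoint = (1.5, 0.5)
Slope of AB = dy/dx = -27/(-21) = 1.2857
Perp slope = -dx/dy = -21/27 = -0.7778
b = My - (perp slope)*Mx = 0.5 + (-21*1.5)/(-27) = 0.5 + 1.1667 = 1.6667

y = -0.7778x + 1.6667


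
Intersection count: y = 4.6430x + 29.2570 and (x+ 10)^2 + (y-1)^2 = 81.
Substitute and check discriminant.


Substitute y = 4.6430x + 29.2570: (x+ 10)^2 + (4.6430x+29.2570-1)^2 = 81
Expand to Ax^2 + Bx + C = 0, where b-k = 28.257
A = 1+m^2 = 22.557449
B = 2(m(b-k) - h) = 2(4.6430*28.257 + 10) = 282.394502
C = h^2 + (b-k)^2 - r^2 = 100 + 798.458049 - 81 = 817.458049
disc = B^2-4AC = 79746.6548 - 73759.0730 = 5987.5818
disc > 0

2 intersection points


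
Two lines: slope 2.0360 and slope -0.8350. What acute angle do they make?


m1-m2 = 2.871
1+m1*m2 = -0.70006
tan(theta) = |2.871/(-0.70006)| = 4.101077
theta = arctan(|2.871/(-0.70006)|) = 76.2965 degrees (acute angle)

76.2965 degrees


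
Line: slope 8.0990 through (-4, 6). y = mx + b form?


y - 6 = 8.0990(x + 4)
y = 8.0990x + 6 - 8.0990*(-4)
y = 8.0990x + 38.3960

y = 8.0990x + 38.3960


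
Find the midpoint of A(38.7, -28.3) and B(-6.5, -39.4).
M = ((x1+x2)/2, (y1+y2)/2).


Mx = (38.7 - 6.5)/2 = 32.2/2 = 16.1000
My = (-28.3 - 39.4)/2 = -67.7/2 = -33.8500

(16.1000, -33.8500)


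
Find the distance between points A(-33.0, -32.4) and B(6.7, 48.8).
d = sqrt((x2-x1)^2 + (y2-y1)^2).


dx = 6.7 + 33.0 = 39.7
dy = 48.8 + 32.4 = 81.2
d = sqrt(1576.09 + 6593.44) = sqrt(8169.53) = 90.3855

90.3855


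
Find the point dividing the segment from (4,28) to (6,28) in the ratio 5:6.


Px = (5*6 + 6*4)/11 = 54/11 = 4.9091
Py = (5*28 + 6*28)/11 = 308/11 = 28.0000

P = (4.9091, 28.0000)


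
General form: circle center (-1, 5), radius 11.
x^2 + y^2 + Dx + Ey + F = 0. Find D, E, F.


(x+ 1)^2 + (y-5)^2 = 11^2
D = -2h = 2, E = -2k = -10
F = h^2+k^2-r^2 = 1+25-121 = -95

D = 2, E = -10, F = -95


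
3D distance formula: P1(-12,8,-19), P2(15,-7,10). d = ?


dx=27, dy=-15, dz=29
d = sqrt(729+225+841) = sqrt(1795) = 42.3674

42.3674


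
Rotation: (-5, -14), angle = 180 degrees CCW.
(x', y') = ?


cos(180) = -1, sin(180) = 0
x' = -5*(-1) + 14*0 = 5
y' = -5*0 - 14*(-1) = 14

(5, 14)


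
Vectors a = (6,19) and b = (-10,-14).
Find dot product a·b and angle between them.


a·b = 6*(-10) + 19*(-14) = -60 - 266 = -326
|a| = sqrt(36+361) = 19.9249
|b| = sqrt(100+196) = 17.2047
cos(theta) = -326/(sqrt(397)*sqrt(296)) = -326/sqrt(117512) = -0.950991
theta = arccos(-326/sqrt(117512)) = 161.9879 degrees

a·b = -326, theta = 161.9879 deg


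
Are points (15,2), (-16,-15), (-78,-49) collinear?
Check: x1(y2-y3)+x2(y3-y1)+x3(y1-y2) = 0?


15*(-15+ 49) - 16*(-49-2) - 78*(2+ 15)
= 510 + 816 - 1326 = 0

Yes, collinear (determinant = 0)


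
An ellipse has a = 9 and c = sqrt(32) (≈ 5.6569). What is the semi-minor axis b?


b^2 = 9^2 - (sqrt(32))^2 = 81 - 32 = 49
b = sqrt(49) = 7

b = 7


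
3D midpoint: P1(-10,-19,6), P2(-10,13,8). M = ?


Mx = (-10- 10)/2 = -10.0000
My = (-19+13)/2 = -3.0000
Mz = (6+8)/2 = 7.0000

M = (-10.0000, -3.0000, 7.0000)


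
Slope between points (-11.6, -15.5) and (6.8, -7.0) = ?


dy = -7.0 + 15.5 = 8.5
dx = 6.8 + 11.6 = 18.4
m = 8.5/18.4 = 0.4620

m = 0.4620


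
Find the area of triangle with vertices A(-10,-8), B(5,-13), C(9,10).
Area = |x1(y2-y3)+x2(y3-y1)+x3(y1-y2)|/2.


-10*(-13-10) = 230
5*(10+ 8) = 90
9*(-8+ 13) = 45
sum = 365
Area = |365|/2 = 182.5000

182.5000 sq units


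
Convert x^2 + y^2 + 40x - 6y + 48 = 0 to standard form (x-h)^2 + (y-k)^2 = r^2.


h = -D/2 = -40/2 = -20
k = -E/2 = 6/2 = 3
r^2 = h^2 + k^2 - F = 400 + 9 - 48 = 361
r = 19

Center (-20, 3), radius = 19


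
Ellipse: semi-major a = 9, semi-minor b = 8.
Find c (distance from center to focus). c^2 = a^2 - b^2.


c^2 = 9^2 - 8^2 = 81 - 64 = 17
c = sqrt(17) = 4.1231

c = 4.1231


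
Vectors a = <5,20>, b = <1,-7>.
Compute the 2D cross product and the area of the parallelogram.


cross = 5*(-7) - 20*1 = -35 - 20 = -55
Parallelogram area = |-55| = 55

cross = -55, parallelogram area = 55


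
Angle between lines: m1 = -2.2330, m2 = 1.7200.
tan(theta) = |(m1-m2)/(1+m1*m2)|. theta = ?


m1-m2 = -3.953
1+m1*m2 = -2.84076
tan(theta) = |-3.953/(-2.84076)| = 1.391529
theta = arctan(|-3.953/(-2.84076)|) = 54.2977 degrees (acute angle)

54.2977 degrees


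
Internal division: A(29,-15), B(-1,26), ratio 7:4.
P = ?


Px = (7*(-1) + 4*29)/11 = 109/11 = 9.9091
Py = (7*26 + 4*(-15))/11 = 122/11 = 11.0909

P = (9.9091, 11.0909)


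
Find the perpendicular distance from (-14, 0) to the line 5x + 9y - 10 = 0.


|5*(-14) + 9*0 - 10| = |-80| = 80
sqrt(25 + 81) = sqrt(106) = 10.2956
d = 80/sqrt(106) = 7.7703

7.7703


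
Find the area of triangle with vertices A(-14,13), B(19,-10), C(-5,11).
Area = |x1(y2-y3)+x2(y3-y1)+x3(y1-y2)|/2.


-14*(-10-11) = 294
19*(11-13) = -38
-5*(13+ 10) = -115
sum = 141
Area = |141|/2 = 70.5000

70.5000 sq units


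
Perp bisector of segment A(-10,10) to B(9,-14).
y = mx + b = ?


Midpoint = (-0.5, -2)
Slope of AB = dy/dx = -24/19 = -1.2632
Perp slope = -dx/dy = 19/24 = 0.7917
b = My - (perp slope)*Mx = -2 + (19*(-0.5))/(-24) = -2 + 0.3958 = -1.6042

y = 0.7917x - 1.6042


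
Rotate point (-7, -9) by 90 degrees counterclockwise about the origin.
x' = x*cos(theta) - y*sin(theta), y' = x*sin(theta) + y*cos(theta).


cos(90) = 0, sin(90) = 1
x' = -7*0 + 9*1 = 9
y' = -7*1 - 9*0 = -7

(9, -7)


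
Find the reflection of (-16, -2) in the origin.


Reflection rule for origin: (-x, -y)
(-16, -2) -> (16, 2)

(16, 2)


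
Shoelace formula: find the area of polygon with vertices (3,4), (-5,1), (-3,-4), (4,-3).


sum(xi*y_{i+1}) = 3*1 - 5*(-4) - 3*(-3) + 4*4 = 48
sum(yi*x_{i+1}) = 4*(-5) + 1*(-3) - 4*4 - 3*3 = -48
Area = |48 + 48|/2 = 96/2 = 48.0000

48.0000 sq units


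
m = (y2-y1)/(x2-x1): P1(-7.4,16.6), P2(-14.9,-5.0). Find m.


dy = -5.0 - 16.6 = -21.6
dx = -14.9 + 7.4 = -7.5
m = -21.6/(-7.5) = 2.8800

m = 2.8800


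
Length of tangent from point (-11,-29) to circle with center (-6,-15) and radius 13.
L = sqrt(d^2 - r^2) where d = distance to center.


d = sqrt((-11+ 6)^2 + (-29+ 15)^2) = sqrt(25+196) = 14.8661
L = sqrt(221.0000 - 169) = sqrt(52.0000) = 7.2111

7.2111


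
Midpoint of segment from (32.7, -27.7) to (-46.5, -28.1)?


Mx = (32.7 - 46.5)/2 = -13.8/2 = -6.9000
My = (-27.7 - 28.1)/2 = -55.8/2 = -27.9000

(-6.9000, -27.9000)


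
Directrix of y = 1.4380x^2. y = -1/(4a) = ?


a = 1.4380
1/(4a) = 0.1739
directrix: y = -0.1739 = -0.1739

y = -0.1739


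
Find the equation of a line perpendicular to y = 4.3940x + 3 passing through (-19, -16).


Perpendicular slope = -1/m1 = -1/4.3940 = -0.2276
b2 = y0 - m2*x0 = -16 - 19/4.3940 = -16 - 4.3241 = -20.3241

y = -0.2276x - 20.3241


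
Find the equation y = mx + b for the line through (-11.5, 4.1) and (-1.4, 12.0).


m = (7.9)/(10.1) = 0.7822
b = y1 - m*x1 = 4.1 - (7.9*(-11.5))/(10.1) = 4.1 + 8.9950 = 13.0950

y = 0.7822x + 13.0950


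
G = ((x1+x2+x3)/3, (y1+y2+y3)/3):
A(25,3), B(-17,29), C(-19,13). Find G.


Gx = (25- 17- 19)/3 = -11/3 = -3.6667
Gy = (3+29+13)/3 = 45/3 = 15.0000

G = (-3.6667, 15.0000)


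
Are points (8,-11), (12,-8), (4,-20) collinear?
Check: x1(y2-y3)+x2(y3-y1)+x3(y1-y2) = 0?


8*(-8+ 20) + 12*(-20+ 11) + 4*(-11+ 8)
= 96 - 108 - 12 = -24

No, not collinear (determinant = -24)


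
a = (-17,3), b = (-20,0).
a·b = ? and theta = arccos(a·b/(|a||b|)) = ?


a·b = -17*(-20) + 3*0 = 340 + 0 = 340
|a| = sqrt(289+9) = 17.2627
|b| = sqrt(400+0) = 20.0000
cos(theta) = 340/(sqrt(298)*sqrt(400)) = 340/sqrt(119200) = 0.984784
theta = arccos(340/sqrt(119200)) = 10.0080 degrees

a·b = 340, theta = 10.0080 deg


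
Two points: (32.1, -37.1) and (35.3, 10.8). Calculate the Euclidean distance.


dx = 35.3 - 32.1 = 3.2
dy = 10.8 + 37.1 = 47.9
d = sqrt(10.24 + 2294.41) = sqrt(2304.65) = 48.0068

48.0068


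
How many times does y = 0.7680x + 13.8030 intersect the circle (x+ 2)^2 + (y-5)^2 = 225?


Substitute y = 0.7680x + 13.8030: (x+ 2)^2 + (0.7680x+13.8030-5)^2 = 225
Expand to Ax^2 + Bx + C = 0, where b-k = 8.803
A = 1+m^2 = 1.589824
B = 2(m(b-k) - h) = 2(0.7680*8.803 + 2) = 17.521408
C = h^2 + (b-k)^2 - r^2 = 4 + 77.492809 - 225 = -143.507191
disc = B^2-4AC = 306.9997 + 912.6047 = 1219.6044
disc > 0

2 intersection points


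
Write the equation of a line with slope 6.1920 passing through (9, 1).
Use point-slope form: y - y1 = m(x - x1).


y - 1 = 6.1920(x - 9)
y = 6.1920x + 1 - 6.1920*9
y = 6.1920x - 54.7280

y = 6.1920x - 54.7280


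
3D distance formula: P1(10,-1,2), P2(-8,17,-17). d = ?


dx=-18, dy=18, dz=-19
d = sqrt(324+324+361) = sqrt(1009) = 31.7648

31.7648


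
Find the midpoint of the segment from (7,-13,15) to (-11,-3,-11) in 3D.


Mx = (7- 11)/2 = -2.0000
My = (-13- 3)/2 = -8.0000
Mz = (15- 11)/2 = 2.0000

M = (-2.0000, -8.0000, 2.0000)


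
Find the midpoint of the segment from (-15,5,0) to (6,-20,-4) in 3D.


Mx = (-15+6)/2 = -4.5000
My = (5- 20)/2 = -7.5000
Mz = (0- 4)/2 = -2.0000

M = (-4.5000, -7.5000, -2.0000)


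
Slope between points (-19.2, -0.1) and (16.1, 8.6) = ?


dy = 8.6 + 0.1 = 8.7
dx = 16.1 + 19.2 = 35.3
m = 8.7/35.3 = 0.2465

m = 0.2465


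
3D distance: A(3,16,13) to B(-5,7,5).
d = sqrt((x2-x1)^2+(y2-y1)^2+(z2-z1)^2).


dx=-8, dy=-9, dz=-8
d = sqrt(64+81+64) = sqrt(209) = 14.4568

14.4568


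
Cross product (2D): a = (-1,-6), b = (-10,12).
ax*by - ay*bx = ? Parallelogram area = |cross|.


cross = -1*12 + 6*(-10) = -12 - 60 = -72
Parallelogram area = |-72| = 72

cross = -72, parallelogram area = 72


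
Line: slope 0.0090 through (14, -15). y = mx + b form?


y + 15 = 0.0090(x - 14)
y = 0.0090x - 15 - 0.0090*14
y = 0.0090x - 15.1260

y = 0.0090x - 15.1260


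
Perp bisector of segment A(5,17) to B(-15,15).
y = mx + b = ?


Midpoint = (-5, 16)
Slope of AB = dy/dx = -2/(-20) = 0.1000
Perp slope = -dx/dy = -20/2 = -10.0000
b = My - (perp slope)*Mx = 16 + (-20*(-5))/(-2) = 16 - 50.0000 = -34.0000

y = -10.0000x - 34.0000


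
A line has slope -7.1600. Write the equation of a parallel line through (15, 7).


Parallel lines have equal slopes.
m2 = -7.1600
b2 = 7 + 7.1600*15 = 114.4000

y = -7.1600x + 114.4000


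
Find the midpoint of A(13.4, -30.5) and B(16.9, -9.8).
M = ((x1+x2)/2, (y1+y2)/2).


Mx = (13.4 + 16.9)/2 = 30.3/2 = 15.1500
My = (-30.5 - 9.8)/2 = -40.3/2 = -20.1500

(15.1500, -20.1500)


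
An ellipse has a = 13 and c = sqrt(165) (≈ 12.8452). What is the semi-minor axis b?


b^2 = 13^2 - (sqrt(165))^2 = 169 - 165 = 4
b = sqrt(4) = 2

b = 2


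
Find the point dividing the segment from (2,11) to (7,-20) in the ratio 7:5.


Px = (7*7 + 5*2)/12 = 59/12 = 4.9167
Py = (7*(-20) + 5*11)/12 = -85/12 = -7.0833

P = (4.9167, -7.0833)


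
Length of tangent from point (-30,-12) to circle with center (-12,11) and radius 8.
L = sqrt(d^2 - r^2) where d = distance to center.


d = sqrt((-30+ 12)^2 + (-12-11)^2) = sqrt(324+529) = 29.2062
L = sqrt(853.0000 - 64) = sqrt(789.0000) = 28.0891

28.0891


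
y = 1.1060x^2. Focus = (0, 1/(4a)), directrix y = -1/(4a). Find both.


a = 1.1060
1/(4a) = 0.2260
Focus = (0, 0.2260)
Directrix: y = -0.2260

Focus = (0, 0.2260), Directrix: y = -0.2260


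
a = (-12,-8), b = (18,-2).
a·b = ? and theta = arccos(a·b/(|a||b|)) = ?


a·b = -12*18 - 8*(-2) = -216 + 16 = -200
|a| = sqrt(144+64) = 14.4222
|b| = sqrt(324+4) = 18.1108
cos(theta) = -200/(sqrt(208)*sqrt(328)) = -200/sqrt(68224) = -0.765705
theta = arccos(-200/sqrt(68224)) = 139.9697 degrees

a·b = -200, theta = 139.9697 deg


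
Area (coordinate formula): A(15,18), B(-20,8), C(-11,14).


15*(8-14) = -90
-20*(14-18) = 80
-11*(18-8) = -110
sum = -120
Area = |-120|/2 = 60.0000

60.0000 sq units


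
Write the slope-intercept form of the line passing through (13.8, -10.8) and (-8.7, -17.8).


m = (-7.0)/(-22.5) = 0.3111
b = y1 - m*x1 = -10.8 - (-7.0*13.8)/(-22.5) = -10.8 - 4.2933 = -15.0933

y = 0.3111x - 15.0933


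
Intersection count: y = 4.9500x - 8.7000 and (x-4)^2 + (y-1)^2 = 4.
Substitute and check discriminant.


Substitute y = 4.9500x - 8.7000: (x-4)^2 + (4.9500x- 8.7000-1)^2 = 4
Expand to Ax^2 + Bx + C = 0, where b-k = -9.7
A = 1+m^2 = 25.5025
B = 2(m(b-k) - h) = 2(4.9500*(-9.7) - 4) = -104.03
C = h^2 + (b-k)^2 - r^2 = 16 + 94.09 - 4 = 106.09
disc = B^2-4AC = 10822.2409 - 10822.2409 = 0
disc = 0

1 intersection point (tangent)


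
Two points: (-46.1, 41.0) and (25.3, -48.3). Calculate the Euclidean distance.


dx = 25.3 + 46.1 = 71.4
dy = -48.3 - 41.0 = -89.3
d = sqrt(5097.96 + 7974.49) = sqrt(13072.45) = 114.3348

114.3348


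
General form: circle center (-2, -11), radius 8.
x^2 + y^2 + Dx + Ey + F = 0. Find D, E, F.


(x+ 2)^2 + (y+ 11)^2 = 8^2
D = -2h = 4, E = -2k = 22
F = h^2+k^2-r^2 = 4+121-64 = 61

D = 4, E = 22, F = 61


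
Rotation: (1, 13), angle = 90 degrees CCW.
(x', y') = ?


cos(90) = 0, sin(90) = 1
x' = 1*0 - 13*1 = -13
y' = 1*1 + 13*0 = 1

(-13, 1)


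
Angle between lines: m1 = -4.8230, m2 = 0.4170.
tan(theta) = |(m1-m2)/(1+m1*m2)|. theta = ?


m1-m2 = -5.24
1+m1*m2 = -1.011191
tan(theta) = |-5.24/(-1.011191)| = 5.182008
theta = arctan(|-5.24/(-1.011191)|) = 79.0776 degrees (acute angle)

79.0776 degrees
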